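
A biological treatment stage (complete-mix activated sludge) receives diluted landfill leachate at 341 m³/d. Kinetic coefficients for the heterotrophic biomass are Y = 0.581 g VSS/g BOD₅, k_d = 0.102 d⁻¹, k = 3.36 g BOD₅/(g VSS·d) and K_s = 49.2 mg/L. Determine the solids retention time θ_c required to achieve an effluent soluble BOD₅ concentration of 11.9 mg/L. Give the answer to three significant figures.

From 1/θ_c = Y·k·S/(K_s + S) − k_d: Y·k·S/(K_s+S) = 0.581 × 3.36 × 11.9 / (49.2 + 11.9) = 0.3802 d⁻¹.
Then 1/θ_c = μ − k_d = 0.3802 − 0.102 = 0.2782 d⁻¹, giving θ_c = 3.594 d.

θ_c ≈ 3.59 d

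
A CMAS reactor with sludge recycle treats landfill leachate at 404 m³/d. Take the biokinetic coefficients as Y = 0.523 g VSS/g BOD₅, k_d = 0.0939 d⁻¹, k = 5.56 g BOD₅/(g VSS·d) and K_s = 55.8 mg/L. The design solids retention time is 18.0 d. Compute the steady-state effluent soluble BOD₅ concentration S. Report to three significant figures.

S ≈ 3.02 mg/L

From the Monod/SRT balance for a CMAS, S = K_s·(1+k_d θ_c)/[θ_c·(Y k − k_d) − 1] = 55.8 × (1 + 0.0939 × 18.0) / [18.0 × (0.523 × 5.56 − 0.0939) − 1] = 150.1 / 49.65 = 3.023 mg/L.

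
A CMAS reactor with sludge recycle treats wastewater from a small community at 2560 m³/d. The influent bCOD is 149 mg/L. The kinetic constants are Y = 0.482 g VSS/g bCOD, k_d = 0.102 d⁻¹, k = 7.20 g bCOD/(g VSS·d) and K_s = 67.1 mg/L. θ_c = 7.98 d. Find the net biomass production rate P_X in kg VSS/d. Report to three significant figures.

P_X ≈ 98.2 kg VSS/d

Effluent substrate depends only on kinetics and SRT: S = K_s(1 + k_d θ_c) / [θ_c(Yk − k_d) − 1] = 67.1 × (1 + 0.102 × 7.98) / [7.98 × (0.482 × 7.20 − 0.102) − 1] = 121.7 / 25.88 = 4.703 mg/L.
Y_obs = Y / (1 + k_d θ_c) = 0.482 / (1 + 0.102 × 7.98) = 0.482 / 1.814 = 0.2657.
Mass of bCOD removed per day: Q(S₀ − S) = 2560 × 144.3 g/m³ = 369.4 kg/d.
Net biomass production P_X = Y_obs × Q·(S₀ − S) = 0.2657 × 369.4 = 98.16 kg VSS/d.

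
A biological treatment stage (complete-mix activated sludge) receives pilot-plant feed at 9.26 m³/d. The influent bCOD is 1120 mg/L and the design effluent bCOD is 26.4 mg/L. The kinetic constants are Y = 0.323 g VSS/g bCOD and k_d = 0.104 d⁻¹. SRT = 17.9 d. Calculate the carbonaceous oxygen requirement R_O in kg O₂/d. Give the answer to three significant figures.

The observed yield is Y_obs = Y/(1 + k_d·θ_c) = 0.323 / (1 + 0.104 × 17.9) = 0.323 / 2.862 = 0.1129 g VSS per g bCOD removed.
Q·(S₀ − S) = 9.26 × (1120 − 26.4) × 10⁻³ = 10.13 kg/d removed.
Biomass synthesised: P_X = Y_obs × 10.13 = 1.143 kg VSS/d.
R_O = Q·ΔS − 1.42 P_X = 10.13 − 1.623 = 8.504 kg O₂/d.

R_O ≈ 8.50 kg O₂/d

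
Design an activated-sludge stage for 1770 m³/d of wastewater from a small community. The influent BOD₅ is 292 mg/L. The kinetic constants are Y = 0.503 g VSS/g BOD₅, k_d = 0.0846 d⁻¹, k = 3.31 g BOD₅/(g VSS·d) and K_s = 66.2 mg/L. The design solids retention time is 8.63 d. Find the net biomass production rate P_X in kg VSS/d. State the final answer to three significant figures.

From the Monod/SRT balance for a CMAS, S = K_s·(1+k_d θ_c)/[θ_c·(Y k − k_d) − 1] = 66.2 × (1 + 0.0846 × 8.63) / [8.63 × (0.503 × 3.31 − 0.0846) − 1] = 114.5 / 12.64 = 9.062 mg/L.
Y_obs = Y / (1 + k_d θ_c) = 0.503 / (1 + 0.0846 × 8.63) = 0.503 / 1.730 = 0.2907.
Mass of BOD₅ removed per day: Q(S₀ − S) = 1770 × 282.9 g/m³ = 500.8 kg/d.
So the net sludge growth is P_X = 0.2907 × 500.8 = 145.6 kg VSS/d.

P_X ≈ 146 kg VSS/d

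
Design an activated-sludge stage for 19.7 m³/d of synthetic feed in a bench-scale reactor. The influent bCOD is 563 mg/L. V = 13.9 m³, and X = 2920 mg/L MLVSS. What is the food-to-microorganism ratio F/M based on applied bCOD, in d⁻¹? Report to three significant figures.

Food-to-microorganism ratio F/M = Q S₀ / (V X) = 19.7 × 563 / (13.90 × 2920) = 0.2733 d⁻¹.

F/M ≈ 0.273 d⁻¹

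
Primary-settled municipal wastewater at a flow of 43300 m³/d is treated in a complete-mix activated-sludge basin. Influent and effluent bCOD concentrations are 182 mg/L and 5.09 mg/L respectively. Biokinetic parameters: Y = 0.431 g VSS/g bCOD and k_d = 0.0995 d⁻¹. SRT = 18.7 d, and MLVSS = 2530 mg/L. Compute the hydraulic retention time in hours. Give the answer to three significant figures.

τ ≈ 4.73 h

Steady-state biomass mass balance: V·X·(1 + k_d·θ_c) = Y·Q·(S₀ − S)·θ_c, so V = 0.431 × 43300 × (182 − 5.09) × 18.7 / [2530 × (1 + 0.0995 × 18.7)] = 6.17×10^7 / 7237 = 8530 m³.
τ = V/Q = 8530/43300 = 0.1970 d, or 4.728 h.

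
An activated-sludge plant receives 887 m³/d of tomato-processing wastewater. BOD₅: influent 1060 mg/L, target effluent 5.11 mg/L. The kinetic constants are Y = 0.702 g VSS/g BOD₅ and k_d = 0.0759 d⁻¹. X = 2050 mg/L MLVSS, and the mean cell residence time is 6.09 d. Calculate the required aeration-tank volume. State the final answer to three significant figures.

Steady-state biomass mass balance: V·X·(1 + k_d·θ_c) = Y·Q·(S₀ − S)·θ_c, so V = 0.702 × 887 × (1060 − 5.11) × 6.09 / [2050 × (1 + 0.0759 × 6.09)] = 4×10^6 / 2998 = 1334 m³.

V ≈ 1330 m³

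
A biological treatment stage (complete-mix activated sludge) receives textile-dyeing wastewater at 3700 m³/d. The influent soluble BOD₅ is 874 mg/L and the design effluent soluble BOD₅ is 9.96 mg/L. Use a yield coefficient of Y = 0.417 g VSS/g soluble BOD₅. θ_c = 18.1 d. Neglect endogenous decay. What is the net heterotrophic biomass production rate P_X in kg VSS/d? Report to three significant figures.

P_X ≈ 1330 kg VSS/d

No decay correction is needed, so Y_obs = Y = 0.417.
Q·(S₀ − S) = 3700 × (874 − 9.96) × 10⁻³ = 3197 kg/d removed.
P_X = Y_obs · Q(S₀ − S) = 0.4170 × 3197 = 1333 kg VSS/d.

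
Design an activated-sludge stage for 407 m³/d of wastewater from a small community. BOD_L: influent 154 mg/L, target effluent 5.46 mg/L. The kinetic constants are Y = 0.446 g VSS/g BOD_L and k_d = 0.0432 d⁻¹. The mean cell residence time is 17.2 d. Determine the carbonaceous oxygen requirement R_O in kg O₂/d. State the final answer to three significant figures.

The observed yield is Y_obs = Y/(1 + k_d·θ_c) = 0.446 / (1 + 0.0432 × 17.2) = 0.446 / 1.743 = 0.2559 g VSS per g BOD_L removed.
Substrate removed = Q·(S₀ − S) = 407 m³/d × (154 − 5.46) g/m³ = 6.05×10^4 g/d = 60.46 kg/d.
P_X = Y_obs·Q·(S₀ − S) = 0.2559 × 60.46 = 15.47 kg VSS/d.
R_O = Q·(S₀ − S) − 1.42·P_X = 60.46 − 1.42 × 15.47 = 38.49 kg O₂/d.

R_O ≈ 38.5 kg O₂/d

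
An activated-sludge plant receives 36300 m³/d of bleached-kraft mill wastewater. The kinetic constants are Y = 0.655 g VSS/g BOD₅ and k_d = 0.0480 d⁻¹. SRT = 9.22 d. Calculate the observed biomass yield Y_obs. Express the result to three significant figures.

Y_obs ≈ 0.454 g VSS/g BOD₅

Observed yield with endogenous decay: Y_obs = Y / (1 + k_d·θ_c) = 0.655 / (1 + 0.0480 × 9.22) = 0.655 / 1.443 = 0.4541 g VSS/g BOD₅.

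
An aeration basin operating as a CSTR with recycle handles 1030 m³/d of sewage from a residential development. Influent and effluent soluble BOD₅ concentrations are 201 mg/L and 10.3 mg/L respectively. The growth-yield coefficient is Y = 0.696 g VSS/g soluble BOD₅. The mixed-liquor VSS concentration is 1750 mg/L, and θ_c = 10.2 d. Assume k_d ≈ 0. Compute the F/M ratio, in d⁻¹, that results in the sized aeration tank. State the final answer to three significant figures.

F/M ≈ 0.148 d⁻¹

With k_d = 0 the design equation reduces to V = Y Q (S₀−S) θ_c / X = 0.696 × 1030 × (201 − 10.3) × 10.2 / 1750 = 796.8 m³.
F/M = Q·S₀ / (V·X) = 1030 × 201 / (796.8 × 1750) = 0.1485 g soluble BOD₅·(g VSS·d)⁻¹.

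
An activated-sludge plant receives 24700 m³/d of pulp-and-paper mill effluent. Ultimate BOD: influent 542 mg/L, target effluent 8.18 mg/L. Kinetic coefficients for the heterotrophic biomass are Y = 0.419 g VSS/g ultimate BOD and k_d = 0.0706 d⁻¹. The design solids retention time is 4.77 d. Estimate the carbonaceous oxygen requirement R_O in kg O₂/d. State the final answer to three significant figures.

Observed yield with endogenous decay: Y_obs = Y / (1 + k_d·θ_c) = 0.419 / (1 + 0.0706 × 4.77) = 0.419 / 1.337 = 0.3134 g VSS/g ultimate BOD.
Mass of ultimate BOD removed per day: Q(S₀ − S) = 24700 × 533.8 g/m³ = 13185 kg/d.
P_X = Y_obs·Q·(S₀ − S) = 0.3134 × 13185 = 4133 kg VSS/d.
Carbonaceous O₂ demand = substrate oxidised − cell-mass equivalent = 13185 − 1.42 × 4133 = 7317 kg O₂/d.

R_O ≈ 7320 kg O₂/d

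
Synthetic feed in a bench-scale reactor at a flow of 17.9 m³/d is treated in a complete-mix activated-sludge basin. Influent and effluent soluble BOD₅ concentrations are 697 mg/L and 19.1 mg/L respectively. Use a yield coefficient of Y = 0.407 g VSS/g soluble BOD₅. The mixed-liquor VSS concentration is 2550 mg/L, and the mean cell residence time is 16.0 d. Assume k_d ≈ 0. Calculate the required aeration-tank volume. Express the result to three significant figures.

With k_d = 0 the design equation reduces to V = Y Q (S₀−S) θ_c / X = 0.407 × 17.9 × (697 − 19.1) × 16.0 / 2550 = 30.99 m³.

V ≈ 31.0 m³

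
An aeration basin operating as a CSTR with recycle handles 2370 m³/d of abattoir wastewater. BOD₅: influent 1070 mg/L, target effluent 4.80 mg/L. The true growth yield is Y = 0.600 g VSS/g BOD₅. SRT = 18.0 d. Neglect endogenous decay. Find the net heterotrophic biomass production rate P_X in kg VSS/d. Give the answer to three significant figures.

P_X ≈ 1510 kg VSS/d

Since k_d ≈ 0, Y_obs = Y = 0.600 g VSS/g BOD₅.
Substrate removed = Q·(S₀ − S) = 2370 m³/d × (1070 − 4.80) g/m³ = 2.52×10^6 g/d = 2525 kg/d.
So the net sludge growth is P_X = 0.6000 × 2525 = 1515 kg VSS/d.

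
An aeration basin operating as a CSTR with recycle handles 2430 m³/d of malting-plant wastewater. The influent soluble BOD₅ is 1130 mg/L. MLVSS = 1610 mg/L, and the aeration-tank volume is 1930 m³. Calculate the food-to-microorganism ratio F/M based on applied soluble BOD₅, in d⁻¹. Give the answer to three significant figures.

F/M ≈ 0.884 d⁻¹

F/M = Q·S₀ / (V·X) = 2430 × 1130 / (1930 × 1610) = 0.8837 g soluble BOD₅·(g VSS·d)⁻¹.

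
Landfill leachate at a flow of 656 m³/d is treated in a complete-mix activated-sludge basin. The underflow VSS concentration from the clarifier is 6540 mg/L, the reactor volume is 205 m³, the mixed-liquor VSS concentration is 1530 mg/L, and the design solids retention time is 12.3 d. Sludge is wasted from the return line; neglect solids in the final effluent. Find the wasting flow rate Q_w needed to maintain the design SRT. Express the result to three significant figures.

Q_w ≈ 3.90 m³/d

Wasting from the return line (neglecting effluent solids): Q_w = V·X / (θ_c·X_r) = 205.0 × 1530 / (12.3 × 6540) = 3.899 m³/d.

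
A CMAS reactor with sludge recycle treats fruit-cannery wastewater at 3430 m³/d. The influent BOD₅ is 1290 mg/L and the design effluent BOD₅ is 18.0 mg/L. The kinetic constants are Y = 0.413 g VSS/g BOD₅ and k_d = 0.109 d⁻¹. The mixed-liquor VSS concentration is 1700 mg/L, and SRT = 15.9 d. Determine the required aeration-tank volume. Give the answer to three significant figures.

V ≈ 6170 m³

Steady-state biomass mass balance: V·X·(1 + k_d·θ_c) = Y·Q·(S₀ − S)·θ_c, so V = 0.413 × 3430 × (1290 − 18.0) × 15.9 / [1700 × (1 + 0.109 × 15.9)] = 2.87×10^7 / 4646 = 6166 m³.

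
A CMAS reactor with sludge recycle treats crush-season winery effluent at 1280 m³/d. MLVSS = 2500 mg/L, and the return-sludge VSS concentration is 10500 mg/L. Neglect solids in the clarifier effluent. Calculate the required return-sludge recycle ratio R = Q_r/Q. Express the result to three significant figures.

R ≈ 0.312

R = Q_r/Q = X/(X_r − X) = 2500 / (10500 − 2500) = 0.3125.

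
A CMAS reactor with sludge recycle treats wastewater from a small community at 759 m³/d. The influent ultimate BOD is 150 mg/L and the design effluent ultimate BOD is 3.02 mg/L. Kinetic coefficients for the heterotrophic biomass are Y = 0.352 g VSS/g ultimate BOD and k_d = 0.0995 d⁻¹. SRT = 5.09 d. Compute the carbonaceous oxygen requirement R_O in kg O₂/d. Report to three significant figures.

Observed yield with endogenous decay: Y_obs = Y / (1 + k_d·θ_c) = 0.352 / (1 + 0.0995 × 5.09) = 0.352 / 1.506 = 0.2337 g VSS/g ultimate BOD.
Q·(S₀ − S) = 759 × (150 − 3.02) × 10⁻³ = 111.6 kg/d removed.
P_X = Y_obs·Q·(S₀ − S) = 0.2337 × 111.6 = 26.07 kg VSS/d.
R_O = Q·(S₀ − S) − 1.42·P_X = 111.6 − 1.42 × 26.07 = 74.54 kg O₂/d.

R_O ≈ 74.5 kg O₂/d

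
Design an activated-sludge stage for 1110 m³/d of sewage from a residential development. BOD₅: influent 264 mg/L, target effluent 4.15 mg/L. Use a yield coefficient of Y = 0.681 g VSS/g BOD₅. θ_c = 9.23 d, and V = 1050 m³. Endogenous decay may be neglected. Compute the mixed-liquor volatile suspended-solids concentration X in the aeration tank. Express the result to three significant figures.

X = Y·Q·ΔS·θ_c / V = 0.681 × 1110 × (264 − 4.15) × 9.23 / 1050 = 1727 mg/L.

X ≈ 1730 mg/L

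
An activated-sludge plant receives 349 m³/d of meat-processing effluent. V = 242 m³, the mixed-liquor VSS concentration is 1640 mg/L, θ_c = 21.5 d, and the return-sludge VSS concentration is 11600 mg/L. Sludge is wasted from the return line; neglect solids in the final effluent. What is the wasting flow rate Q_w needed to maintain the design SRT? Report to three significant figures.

Q_w ≈ 1.59 m³/d

Wasting from the return line (neglecting effluent solids): Q_w = V·X / (θ_c·X_r) = 242.0 × 1640 / (21.5 × 11600) = 1.591 m³/d.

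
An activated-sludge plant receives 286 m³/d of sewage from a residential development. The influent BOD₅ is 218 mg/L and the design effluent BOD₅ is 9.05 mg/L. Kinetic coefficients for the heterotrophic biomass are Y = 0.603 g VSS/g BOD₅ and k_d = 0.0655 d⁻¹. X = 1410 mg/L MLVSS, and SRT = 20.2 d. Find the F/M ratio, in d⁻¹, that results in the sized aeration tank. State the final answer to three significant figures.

F/M ≈ 0.199 d⁻¹

From the SRT design equation V = Y Q (S₀−S) θ_c / [X (1 + k_d θ_c)] = 0.603 × 286 × (218 − 9.05) × 20.2 / [1410 × (1 + 0.0655 × 20.2)] = 7.28×10^5 / 3276 = 222.2 m³.
Food-to-microorganism ratio F/M = Q S₀ / (V X) = 286 × 218 / (222.2 × 1410) = 0.1990 d⁻¹.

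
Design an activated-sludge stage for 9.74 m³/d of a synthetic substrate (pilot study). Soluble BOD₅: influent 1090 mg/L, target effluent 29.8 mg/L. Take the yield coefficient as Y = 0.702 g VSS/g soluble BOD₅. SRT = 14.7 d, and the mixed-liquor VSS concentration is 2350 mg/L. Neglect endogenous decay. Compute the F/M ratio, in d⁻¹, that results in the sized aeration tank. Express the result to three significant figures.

F/M ≈ 0.0996 d⁻¹

With k_d = 0 the design equation reduces to V = Y Q (S₀−S) θ_c / X = 0.702 × 9.74 × (1090 − 29.8) × 14.7 / 2350 = 45.35 m³.
Food-to-microorganism ratio F/M = Q S₀ / (V X) = 9.74 × 1090 / (45.35 × 2350) = 0.09963 d⁻¹.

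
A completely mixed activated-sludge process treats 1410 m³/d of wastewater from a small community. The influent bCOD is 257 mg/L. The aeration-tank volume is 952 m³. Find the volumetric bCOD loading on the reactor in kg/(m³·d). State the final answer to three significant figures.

Applied bCOD load per unit volume = Q·S₀/V = (1410 × 257/1000)/952.0 = 0.3806 kg bCOD·m⁻³·d⁻¹.

L_v ≈ 0.381 kg bCOD/(m³·d)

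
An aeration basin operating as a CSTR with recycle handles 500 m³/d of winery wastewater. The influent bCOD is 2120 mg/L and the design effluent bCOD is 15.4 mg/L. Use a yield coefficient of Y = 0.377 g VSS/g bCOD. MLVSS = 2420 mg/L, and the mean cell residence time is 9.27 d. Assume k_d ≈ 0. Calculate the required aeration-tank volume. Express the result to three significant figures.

V·X = Y·Q·ΔS·θ_c gives V = 0.377 × 500 × (2120 − 15.4) × 9.27 / 2420 = 1520 m³.

V ≈ 1520 m³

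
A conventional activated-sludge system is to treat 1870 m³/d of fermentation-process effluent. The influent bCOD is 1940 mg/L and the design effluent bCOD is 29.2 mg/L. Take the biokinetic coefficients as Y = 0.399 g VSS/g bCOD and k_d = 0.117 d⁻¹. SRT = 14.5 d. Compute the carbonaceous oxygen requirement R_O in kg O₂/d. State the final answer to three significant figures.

Observed yield with endogenous decay: Y_obs = Y / (1 + k_d·θ_c) = 0.399 / (1 + 0.117 × 14.5) = 0.399 / 2.697 = 0.1480 g VSS/g bCOD.
Q·(S₀ − S) = 1870 × (1940 − 29.2) × 10⁻³ = 3573 kg/d removed.
Net sludge production P_X = 0.1480 × 3573 = 528.7 kg VSS/d.
R_O = Q·ΔS − 1.42 P_X = 3573 − 750.8 = 2822 kg O₂/d.

R_O ≈ 2820 kg O₂/d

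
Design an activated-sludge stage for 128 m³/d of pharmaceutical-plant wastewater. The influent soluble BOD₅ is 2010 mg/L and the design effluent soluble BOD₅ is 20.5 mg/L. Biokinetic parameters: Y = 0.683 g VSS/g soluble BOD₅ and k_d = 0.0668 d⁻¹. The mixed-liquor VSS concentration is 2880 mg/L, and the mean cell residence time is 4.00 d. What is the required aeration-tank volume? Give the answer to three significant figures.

V ≈ 191 m³

Rearranging the biomass balance for a CMAS with decay, V = Y·Q·ΔS·θ_c / [X·(1+k_d θ_c)] = 0.683 × 128 × (2010 − 20.5) × 4.00 / [2880 × (1 + 0.0668 × 4.00)] = 6.96×10^5 / 3650 = 190.6 m³.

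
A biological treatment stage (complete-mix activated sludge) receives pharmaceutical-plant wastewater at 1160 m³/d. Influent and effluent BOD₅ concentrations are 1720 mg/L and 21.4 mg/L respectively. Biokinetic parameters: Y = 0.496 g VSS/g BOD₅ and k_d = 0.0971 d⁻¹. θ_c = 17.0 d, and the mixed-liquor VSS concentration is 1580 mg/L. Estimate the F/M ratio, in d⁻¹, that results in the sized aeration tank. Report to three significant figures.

From the SRT design equation V = Y Q (S₀−S) θ_c / [X (1 + k_d θ_c)] = 0.496 × 1160 × (1720 − 21.4) × 17.0 / [1580 × (1 + 0.0971 × 17.0)] = 1.66×10^7 / 4188 = 3967 m³.
F/M = Q·S₀ / (V·X) = 1160 × 1720 / (3967 × 1580) = 0.3183 g BOD₅·(g VSS·d)⁻¹.

F/M ≈ 0.318 d⁻¹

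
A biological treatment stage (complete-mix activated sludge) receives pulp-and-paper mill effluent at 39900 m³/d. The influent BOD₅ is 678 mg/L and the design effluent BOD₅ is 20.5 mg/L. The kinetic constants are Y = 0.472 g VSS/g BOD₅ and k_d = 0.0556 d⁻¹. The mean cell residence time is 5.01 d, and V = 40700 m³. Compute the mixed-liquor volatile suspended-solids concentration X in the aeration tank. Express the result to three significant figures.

X ≈ 1190 mg/L

From V·X·(1 + k_d·θ_c) = Y·Q·(S₀ − S)·θ_c: X = 0.472 × 39900 × (678 − 20.5) × 5.01 / [40700 × (1 + 0.0556 × 5.01)] = 1192 mg/L.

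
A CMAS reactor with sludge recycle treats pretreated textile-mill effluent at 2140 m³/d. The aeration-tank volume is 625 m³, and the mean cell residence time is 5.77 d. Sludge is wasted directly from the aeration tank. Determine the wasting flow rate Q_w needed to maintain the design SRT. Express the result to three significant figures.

With mixed-liquor wasting, θ_c = V/Q_w, so Q_w = V/θ_c = 625.0/5.77 = 108.3 m³/d.

Q_w ≈ 108 m³/d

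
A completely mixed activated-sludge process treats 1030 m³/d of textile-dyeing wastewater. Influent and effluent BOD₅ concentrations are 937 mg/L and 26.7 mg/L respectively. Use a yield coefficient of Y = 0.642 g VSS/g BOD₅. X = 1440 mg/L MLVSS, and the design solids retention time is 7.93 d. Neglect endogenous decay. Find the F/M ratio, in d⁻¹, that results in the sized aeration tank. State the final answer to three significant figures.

F/M ≈ 0.202 d⁻¹

With k_d = 0 the design equation reduces to V = Y Q (S₀−S) θ_c / X = 0.642 × 1030 × (937 − 26.7) × 7.93 / 1440 = 3315 m³.
Food-to-microorganism ratio F/M = Q S₀ / (V X) = 1030 × 937 / (3315 × 1440) = 0.2022 d⁻¹.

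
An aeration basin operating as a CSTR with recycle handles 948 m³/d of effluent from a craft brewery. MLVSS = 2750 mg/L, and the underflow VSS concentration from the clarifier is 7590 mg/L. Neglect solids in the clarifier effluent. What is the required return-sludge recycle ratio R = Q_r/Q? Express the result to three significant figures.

Solids balance on the clarifier gives (1+R)X = R·X_r, so R = X/(X_r − X) = 2750 / (7590 − 2750) = 0.5682.

R ≈ 0.568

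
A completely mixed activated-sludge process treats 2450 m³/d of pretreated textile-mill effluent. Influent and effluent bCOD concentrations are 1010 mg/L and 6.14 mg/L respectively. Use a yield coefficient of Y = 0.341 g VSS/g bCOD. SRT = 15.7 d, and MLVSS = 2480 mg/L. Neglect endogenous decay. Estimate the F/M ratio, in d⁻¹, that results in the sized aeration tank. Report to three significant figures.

F/M ≈ 0.188 d⁻¹

With k_d = 0 the design equation reduces to V = Y Q (S₀−S) θ_c / X = 0.341 × 2450 × (1010 − 6.14) × 15.7 / 2480 = 5309 m³.
Food-to-microorganism ratio F/M = Q S₀ / (V X) = 2450 × 1010 / (5309 × 2480) = 0.1879 d⁻¹.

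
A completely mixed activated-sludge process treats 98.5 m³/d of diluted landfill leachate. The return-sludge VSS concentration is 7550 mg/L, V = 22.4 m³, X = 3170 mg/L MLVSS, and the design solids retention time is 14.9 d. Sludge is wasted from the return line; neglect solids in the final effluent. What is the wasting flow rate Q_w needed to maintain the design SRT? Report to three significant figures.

Q_w ≈ 0.631 m³/d

Wasting from the return line (neglecting effluent solids): Q_w = V·X / (θ_c·X_r) = 22.40 × 3170 / (14.9 × 7550) = 0.6312 m³/d.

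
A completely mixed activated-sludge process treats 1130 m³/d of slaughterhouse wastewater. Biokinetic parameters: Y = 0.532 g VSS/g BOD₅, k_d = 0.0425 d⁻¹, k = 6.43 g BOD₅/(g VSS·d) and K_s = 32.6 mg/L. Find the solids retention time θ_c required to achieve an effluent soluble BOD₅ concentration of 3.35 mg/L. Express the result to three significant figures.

Specific growth rate at S = 3.35 mg/L: μ = YkS/(K_s+S) = 0.532·6.43·3.35/(32.6+3.35) = 0.3188 d⁻¹.
1/θ_c = 0.3188 − 0.0425 = 0.2763 d⁻¹, so θ_c = 3.620 d.

θ_c ≈ 3.62 d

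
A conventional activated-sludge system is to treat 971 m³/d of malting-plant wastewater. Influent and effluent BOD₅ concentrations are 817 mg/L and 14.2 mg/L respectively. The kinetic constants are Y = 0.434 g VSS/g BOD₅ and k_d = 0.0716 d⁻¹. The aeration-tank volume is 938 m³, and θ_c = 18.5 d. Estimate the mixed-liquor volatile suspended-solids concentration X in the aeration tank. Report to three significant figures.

From V·X·(1 + k_d·θ_c) = Y·Q·(S₀ − S)·θ_c: X = 0.434 × 971 × (817 − 14.2) × 18.5 / [938 × (1 + 0.0716 × 18.5)] = 2870 mg/L.

X ≈ 2870 mg/L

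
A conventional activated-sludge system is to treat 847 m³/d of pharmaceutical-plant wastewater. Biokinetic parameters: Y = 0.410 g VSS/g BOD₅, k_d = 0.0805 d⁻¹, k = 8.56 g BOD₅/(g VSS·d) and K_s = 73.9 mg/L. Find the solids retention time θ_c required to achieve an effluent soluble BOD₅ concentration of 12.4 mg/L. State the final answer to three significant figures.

θ_c ≈ 2.36 d

From 1/θ_c = Y·k·S/(K_s + S) − k_d: Y·k·S/(K_s+S) = 0.410 × 8.56 × 12.4 / (73.9 + 12.4) = 0.5043 d⁻¹.
Then 1/θ_c = μ − k_d = 0.5043 − 0.0805 = 0.4238 d⁻¹, giving θ_c = 2.360 d.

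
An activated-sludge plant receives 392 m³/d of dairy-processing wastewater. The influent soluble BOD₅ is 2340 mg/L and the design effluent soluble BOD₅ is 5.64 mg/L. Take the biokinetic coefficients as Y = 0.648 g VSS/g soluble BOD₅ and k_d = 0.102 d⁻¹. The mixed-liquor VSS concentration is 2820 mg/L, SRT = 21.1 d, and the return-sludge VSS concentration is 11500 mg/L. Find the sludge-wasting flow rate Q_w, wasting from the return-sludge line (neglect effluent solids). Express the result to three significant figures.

From the SRT design equation V = Y Q (S₀−S) θ_c / [X (1 + k_d θ_c)] = 0.648 × 392 × (2340 − 5.64) × 21.1 / [2820 × (1 + 0.102 × 21.1)] = 1.25×10^7 / 8889 = 1408 m³.
θ_c = V·X/(Q_w·X_r) when wasting from the recycle, so Q_w = V·X/(θ_c·X_r) = 1408 × 2820 / (21.1 × 11500) = 16.36 m³/d.

Q_w ≈ 16.4 m³/d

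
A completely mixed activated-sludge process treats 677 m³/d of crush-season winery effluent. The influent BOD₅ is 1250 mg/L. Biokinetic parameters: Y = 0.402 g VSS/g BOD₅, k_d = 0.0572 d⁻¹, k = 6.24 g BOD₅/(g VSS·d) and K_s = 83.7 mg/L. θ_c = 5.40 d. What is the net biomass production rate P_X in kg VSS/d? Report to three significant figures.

Effluent substrate depends only on kinetics and SRT: S = K_s(1 + k_d θ_c) / [θ_c(Yk − k_d) − 1] = 83.7 × (1 + 0.0572 × 5.40) / [5.40 × (0.402 × 6.24 − 0.0572) − 1] = 109.6 / 12.24 = 8.953 mg/L.
Observed yield with endogenous decay: Y_obs = Y / (1 + k_d·θ_c) = 0.402 / (1 + 0.0572 × 5.40) = 0.402 / 1.309 = 0.3071 g VSS/g BOD₅.
Substrate removed = Q·(S₀ − S) = 677 m³/d × (1250 − 8.95) g/m³ = 8.4×10^5 g/d = 840.2 kg/d.
Net biomass production P_X = Y_obs × Q·(S₀ − S) = 0.3071 × 840.2 = 258.1 kg VSS/d.

P_X ≈ 258 kg VSS/d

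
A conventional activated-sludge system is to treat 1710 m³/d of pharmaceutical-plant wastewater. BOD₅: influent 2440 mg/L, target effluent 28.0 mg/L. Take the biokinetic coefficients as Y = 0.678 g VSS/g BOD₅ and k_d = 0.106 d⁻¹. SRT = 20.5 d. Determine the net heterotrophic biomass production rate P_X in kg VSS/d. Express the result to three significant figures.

Correct the yield for decay: Y_obs = Y/(1 + k_d θ_c) = 0.678 / (1 + 0.106 × 20.5) = 0.678 / 3.173 = 0.2137.
ΔS = 2440 − 28.0 = 2412 mg/L, so the substrate removal rate is 1710 × 2412/1000 = 4125 kg BOD₅/d.
P_X = Y_obs · Q(S₀ − S) = 0.2137 × 4125 = 881.3 kg VSS/d.

P_X ≈ 881 kg VSS/d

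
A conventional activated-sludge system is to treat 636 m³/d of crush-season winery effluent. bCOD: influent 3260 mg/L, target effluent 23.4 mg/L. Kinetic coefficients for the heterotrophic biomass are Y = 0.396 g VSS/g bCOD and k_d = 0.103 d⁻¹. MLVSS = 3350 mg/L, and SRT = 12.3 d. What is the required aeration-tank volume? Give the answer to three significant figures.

From the SRT design equation V = Y Q (S₀−S) θ_c / [X (1 + k_d θ_c)] = 0.396 × 636 × (3260 − 23.4) × 12.3 / [3350 × (1 + 0.103 × 12.3)] = 1×10^7 / 7594 = 1320 m³.

V ≈ 1320 m³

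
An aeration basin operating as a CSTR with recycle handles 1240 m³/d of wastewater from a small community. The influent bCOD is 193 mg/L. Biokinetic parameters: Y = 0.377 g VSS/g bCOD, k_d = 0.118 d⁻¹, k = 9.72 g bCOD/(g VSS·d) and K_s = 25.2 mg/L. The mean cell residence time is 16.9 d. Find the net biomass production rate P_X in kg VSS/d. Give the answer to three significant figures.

Effluent substrate depends only on kinetics and SRT: S = K_s(1 + k_d θ_c) / [θ_c(Yk − k_d) − 1] = 25.2 × (1 + 0.118 × 16.9) / [16.9 × (0.377 × 9.72 − 0.118) − 1] = 75.45 / 58.93 = 1.280 mg/L.
Observed yield with endogenous decay: Y_obs = Y / (1 + k_d·θ_c) = 0.377 / (1 + 0.118 × 16.9) = 0.377 / 2.994 = 0.1259 g VSS/g bCOD.
Substrate removed = Q·(S₀ − S) = 1240 m³/d × (193 − 1.28) g/m³ = 2.38×10^5 g/d = 237.7 kg/d.
Net biomass production P_X = Y_obs × Q·(S₀ − S) = 0.1259 × 237.7 = 29.93 kg VSS/d.

P_X ≈ 29.9 kg VSS/d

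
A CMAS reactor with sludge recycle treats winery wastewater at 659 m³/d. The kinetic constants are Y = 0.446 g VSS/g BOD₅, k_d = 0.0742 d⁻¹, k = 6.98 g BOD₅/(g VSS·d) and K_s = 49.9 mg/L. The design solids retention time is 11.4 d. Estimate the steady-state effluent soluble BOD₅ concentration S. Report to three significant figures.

Effluent substrate depends only on kinetics and SRT: S = K_s(1 + k_d θ_c) / [θ_c(Yk − k_d) − 1] = 49.9 × (1 + 0.0742 × 11.4) / [11.4 × (0.446 × 6.98 − 0.0742) − 1] = 92.11 / 33.64 = 2.738 mg/L.

S ≈ 2.74 mg/L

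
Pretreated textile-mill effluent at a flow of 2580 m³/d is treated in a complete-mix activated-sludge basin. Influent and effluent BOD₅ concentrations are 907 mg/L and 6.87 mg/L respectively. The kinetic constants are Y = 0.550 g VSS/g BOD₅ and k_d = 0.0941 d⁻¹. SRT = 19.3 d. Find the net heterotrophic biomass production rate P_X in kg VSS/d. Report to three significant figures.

Correct the yield for decay: Y_obs = Y/(1 + k_d θ_c) = 0.550 / (1 + 0.0941 × 19.3) = 0.550 / 2.816 = 0.1953.
Q·(S₀ − S) = 2580 × (907 − 6.87) × 10⁻³ = 2322 kg/d removed.
Net biomass production P_X = Y_obs × Q·(S₀ − S) = 0.1953 × 2322 = 453.6 kg VSS/d.

P_X ≈ 454 kg VSS/d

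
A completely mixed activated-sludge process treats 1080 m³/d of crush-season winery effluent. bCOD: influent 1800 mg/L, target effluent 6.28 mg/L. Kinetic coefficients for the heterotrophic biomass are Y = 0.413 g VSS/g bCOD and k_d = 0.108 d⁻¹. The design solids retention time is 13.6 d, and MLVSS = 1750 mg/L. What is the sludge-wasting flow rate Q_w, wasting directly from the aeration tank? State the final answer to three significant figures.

Rearranging the biomass balance for a CMAS with decay, V = Y·Q·ΔS·θ_c / [X·(1+k_d θ_c)] = 0.413 × 1080 × (1800 − 6.28) × 13.6 / [1750 × (1 + 0.108 × 13.6)] = 1.09×10^7 / 4320 = 2519 m³.
Wasting from the aeration tank: Q_w = V / θ_c = 2519 / 13.6 = 185.2 m³/d.

Q_w ≈ 185 m³/d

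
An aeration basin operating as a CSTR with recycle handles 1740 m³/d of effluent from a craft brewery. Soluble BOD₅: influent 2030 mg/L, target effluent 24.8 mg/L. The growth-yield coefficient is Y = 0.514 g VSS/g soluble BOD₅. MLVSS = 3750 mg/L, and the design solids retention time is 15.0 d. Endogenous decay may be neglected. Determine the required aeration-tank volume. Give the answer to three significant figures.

V ≈ 7170 m³

V·X = Y·Q·ΔS·θ_c gives V = 0.514 × 1740 × (2030 − 24.8) × 15.0 / 3750 = 7173 m³.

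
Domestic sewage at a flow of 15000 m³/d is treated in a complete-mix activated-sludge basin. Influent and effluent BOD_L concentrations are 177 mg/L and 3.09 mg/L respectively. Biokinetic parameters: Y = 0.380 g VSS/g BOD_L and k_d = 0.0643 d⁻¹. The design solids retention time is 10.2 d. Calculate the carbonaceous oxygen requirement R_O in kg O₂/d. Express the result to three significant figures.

R_O ≈ 1760 kg O₂/d

Y_obs = Y / (1 + k_d θ_c) = 0.380 / (1 + 0.0643 × 10.2) = 0.380 / 1.656 = 0.2295.
Q·(S₀ − S) = 15000 × (177 − 3.09) × 10⁻³ = 2609 kg/d removed.
Net sludge production P_X = 0.2295 × 2609 = 598.7 kg VSS/d.
R_O = Q·(S₀ − S) − 1.42·P_X = 2609 − 1.42 × 598.7 = 1759 kg O₂/d.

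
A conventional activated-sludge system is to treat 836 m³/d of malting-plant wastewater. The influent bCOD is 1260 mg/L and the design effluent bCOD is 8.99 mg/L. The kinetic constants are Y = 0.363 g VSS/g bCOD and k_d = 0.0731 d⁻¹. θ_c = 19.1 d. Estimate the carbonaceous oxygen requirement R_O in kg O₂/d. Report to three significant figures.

Correct the yield for decay: Y_obs = Y/(1 + k_d θ_c) = 0.363 / (1 + 0.0731 × 19.1) = 0.363 / 2.396 = 0.1515.
Q·(S₀ − S) = 836 × (1260 − 8.99) × 10⁻³ = 1046 kg/d removed.
Net sludge production P_X = 0.1515 × 1046 = 158.4 kg VSS/d.
R_O = Q·ΔS − 1.42 P_X = 1046 − 225.0 = 820.9 kg O₂/d.

R_O ≈ 821 kg O₂/d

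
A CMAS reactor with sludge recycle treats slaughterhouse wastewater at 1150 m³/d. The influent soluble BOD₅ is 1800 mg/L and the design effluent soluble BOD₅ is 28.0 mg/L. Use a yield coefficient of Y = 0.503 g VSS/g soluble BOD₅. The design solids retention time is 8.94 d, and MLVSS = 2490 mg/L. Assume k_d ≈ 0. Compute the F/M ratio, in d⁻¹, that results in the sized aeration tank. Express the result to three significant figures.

Biomass mass balance (decay neglected): V·X = Y·Q·(S₀ − S)·θ_c, so V = 0.503 × 1150 × (1800 − 28.0) × 8.94 / 2490 = 3680 m³.
F/M = Q·S₀ / (V·X) = 1150 × 1800 / (3680 × 2490) = 0.2259 g soluble BOD₅·(g VSS·d)⁻¹.

F/M ≈ 0.226 d⁻¹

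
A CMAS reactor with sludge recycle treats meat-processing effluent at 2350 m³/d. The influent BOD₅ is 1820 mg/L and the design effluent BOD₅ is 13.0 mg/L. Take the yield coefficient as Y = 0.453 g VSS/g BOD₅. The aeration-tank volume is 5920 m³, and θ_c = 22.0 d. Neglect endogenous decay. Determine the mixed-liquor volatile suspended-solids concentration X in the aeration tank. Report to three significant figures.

X ≈ 7150 mg/L

X = Y·Q·ΔS·θ_c / V = 0.453 × 2350 × (1820 − 13.0) × 22.0 / 5920 = 7149 mg/L.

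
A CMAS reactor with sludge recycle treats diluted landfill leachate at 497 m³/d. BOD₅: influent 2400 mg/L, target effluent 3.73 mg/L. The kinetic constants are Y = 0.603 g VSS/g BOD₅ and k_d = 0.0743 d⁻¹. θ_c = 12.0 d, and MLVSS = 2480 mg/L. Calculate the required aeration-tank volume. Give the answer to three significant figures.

V ≈ 1840 m³

From the SRT design equation V = Y Q (S₀−S) θ_c / [X (1 + k_d θ_c)] = 0.603 × 497 × (2400 − 3.73) × 12.0 / [2480 × (1 + 0.0743 × 12.0)] = 8.62×10^6 / 4691 = 1837 m³.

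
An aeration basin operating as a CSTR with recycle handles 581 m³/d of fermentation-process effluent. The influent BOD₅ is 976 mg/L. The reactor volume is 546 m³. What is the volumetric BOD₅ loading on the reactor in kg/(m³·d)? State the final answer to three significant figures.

L_v ≈ 1.04 kg BOD₅/(m³·d)

L_v = Q S₀ / V = 581 × 976 × 10⁻³ / 546.0 = 1.039 kg/(m³·d).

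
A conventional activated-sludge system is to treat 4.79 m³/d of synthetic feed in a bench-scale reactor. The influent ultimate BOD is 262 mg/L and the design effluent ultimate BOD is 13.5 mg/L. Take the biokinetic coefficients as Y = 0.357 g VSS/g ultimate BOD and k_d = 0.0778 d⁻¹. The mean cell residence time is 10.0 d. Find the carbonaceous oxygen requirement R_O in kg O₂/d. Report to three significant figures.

The observed yield is Y_obs = Y/(1 + k_d·θ_c) = 0.357 / (1 + 0.0778 × 10.0) = 0.357 / 1.778 = 0.2008 g VSS per g ultimate BOD removed.
Mass of ultimate BOD removed per day: Q(S₀ − S) = 4.79 × 248.5 g/m³ = 1.190 kg/d.
Biomass synthesised: P_X = Y_obs × 1.190 = 0.2390 kg VSS/d.
Carbonaceous O₂ demand = substrate oxidised − cell-mass equivalent = 1.190 − 1.42 × 0.2390 = 0.8509 kg O₂/d.

R_O ≈ 0.851 kg O₂/d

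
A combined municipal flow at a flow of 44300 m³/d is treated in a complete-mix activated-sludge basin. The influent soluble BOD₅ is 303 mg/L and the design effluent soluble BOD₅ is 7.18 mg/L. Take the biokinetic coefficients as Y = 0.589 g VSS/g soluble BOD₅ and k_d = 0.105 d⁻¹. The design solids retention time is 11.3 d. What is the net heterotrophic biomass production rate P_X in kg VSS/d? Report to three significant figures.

Correct the yield for decay: Y_obs = Y/(1 + k_d θ_c) = 0.589 / (1 + 0.105 × 11.3) = 0.589 / 2.187 = 0.2694.
Q·(S₀ − S) = 44300 × (303 − 7.18) × 10⁻³ = 13105 kg/d removed.
P_X = Y_obs · Q(S₀ − S) = 0.2694 × 13105 = 3530 kg VSS/d.

P_X ≈ 3530 kg VSS/d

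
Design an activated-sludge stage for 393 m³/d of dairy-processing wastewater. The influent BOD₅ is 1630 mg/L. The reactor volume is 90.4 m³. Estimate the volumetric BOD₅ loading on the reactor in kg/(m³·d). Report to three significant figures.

Applied BOD₅ load per unit volume = Q·S₀/V = (393 × 1630/1000)/90.40 = 7.086 kg BOD₅·m⁻³·d⁻¹.

L_v ≈ 7.09 kg BOD₅/(m³·d)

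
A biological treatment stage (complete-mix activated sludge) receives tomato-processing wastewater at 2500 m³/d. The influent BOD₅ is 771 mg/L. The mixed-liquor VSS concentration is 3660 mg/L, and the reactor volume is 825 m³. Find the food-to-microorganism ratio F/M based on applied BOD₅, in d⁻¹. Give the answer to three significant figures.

F/M ≈ 0.638 d⁻¹

F/M = applied load / biomass = Q·S₀/(V·X) = 2500 × 771 / (825.0 × 3660) = 0.6384 d⁻¹.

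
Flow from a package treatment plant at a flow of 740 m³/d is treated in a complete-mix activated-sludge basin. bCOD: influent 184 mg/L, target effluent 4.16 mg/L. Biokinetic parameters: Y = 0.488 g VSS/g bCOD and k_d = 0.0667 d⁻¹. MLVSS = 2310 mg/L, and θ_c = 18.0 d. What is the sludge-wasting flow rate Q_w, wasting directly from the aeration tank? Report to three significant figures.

Q_w ≈ 12.8 m³/d

Rearranging the biomass balance for a CMAS with decay, V = Y·Q·ΔS·θ_c / [X·(1+k_d θ_c)] = 0.488 × 740 × (184 − 4.16) × 18.0 / [2310 × (1 + 0.0667 × 18.0)] = 1.17×10^6 / 5083 = 230.0 m³.
Wasting from the aeration tank: Q_w = V / θ_c = 230.0 / 18.0 = 12.78 m³/d.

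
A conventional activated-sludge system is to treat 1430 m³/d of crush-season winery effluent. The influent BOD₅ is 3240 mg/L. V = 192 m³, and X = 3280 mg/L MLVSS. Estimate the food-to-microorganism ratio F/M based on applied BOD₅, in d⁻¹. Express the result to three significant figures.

F/M ≈ 7.36 d⁻¹

F/M = applied load / biomass = Q·S₀/(V·X) = 1430 × 3240 / (192.0 × 3280) = 7.357 d⁻¹.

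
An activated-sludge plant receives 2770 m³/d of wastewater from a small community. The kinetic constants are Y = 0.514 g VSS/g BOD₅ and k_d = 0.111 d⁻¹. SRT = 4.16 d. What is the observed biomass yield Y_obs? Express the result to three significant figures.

Y_obs ≈ 0.352 g VSS/g BOD₅

Correct the yield for decay: Y_obs = Y/(1 + k_d θ_c) = 0.514 / (1 + 0.111 × 4.16) = 0.514 / 1.462 = 0.3516.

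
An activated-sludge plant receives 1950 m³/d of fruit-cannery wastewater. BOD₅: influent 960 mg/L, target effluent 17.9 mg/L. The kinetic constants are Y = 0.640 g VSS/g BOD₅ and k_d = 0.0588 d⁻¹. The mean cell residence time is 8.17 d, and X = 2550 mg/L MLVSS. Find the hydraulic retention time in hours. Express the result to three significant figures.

From the SRT design equation V = Y Q (S₀−S) θ_c / [X (1 + k_d θ_c)] = 0.640 × 1950 × (960 − 17.9) × 8.17 / [2550 × (1 + 0.0588 × 8.17)] = 9.61×10^6 / 3775 = 2545 m³.
τ = V/Q = 2545/1950 = 1.305 d, or 31.32 h.

τ ≈ 31.3 h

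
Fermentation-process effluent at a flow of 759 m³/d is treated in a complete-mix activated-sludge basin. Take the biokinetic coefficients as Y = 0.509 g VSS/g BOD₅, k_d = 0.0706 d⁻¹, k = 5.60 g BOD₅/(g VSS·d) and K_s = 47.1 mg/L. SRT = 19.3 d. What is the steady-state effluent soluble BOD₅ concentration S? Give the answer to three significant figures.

For a completely mixed reactor with recycle the Lawrence–McCarty relation gives S = K_s·(1 + k_d·θ_c) / [θ_c·(Y·k − k_d) − 1] = 47.1 × (1 + 0.0706 × 19.3) / [19.3 × (0.509 × 5.60 − 0.0706) − 1] = 111.3 / 52.65 = 2.114 mg/L.

S ≈ 2.11 mg/L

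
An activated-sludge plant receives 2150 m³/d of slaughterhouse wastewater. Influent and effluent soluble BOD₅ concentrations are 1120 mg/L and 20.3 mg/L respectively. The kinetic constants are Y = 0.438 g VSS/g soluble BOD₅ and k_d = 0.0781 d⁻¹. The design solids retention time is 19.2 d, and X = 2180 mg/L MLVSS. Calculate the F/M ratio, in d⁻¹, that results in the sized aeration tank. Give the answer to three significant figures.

From the SRT design equation V = Y Q (S₀−S) θ_c / [X (1 + k_d θ_c)] = 0.438 × 2150 × (1120 − 20.3) × 19.2 / [2180 × (1 + 0.0781 × 19.2)] = 1.99×10^7 / 5449 = 3649 m³.
F/M = applied load / biomass = Q·S₀/(V·X) = 2150 × 1120 / (3649 × 2180) = 0.3027 d⁻¹.

F/M ≈ 0.303 d⁻¹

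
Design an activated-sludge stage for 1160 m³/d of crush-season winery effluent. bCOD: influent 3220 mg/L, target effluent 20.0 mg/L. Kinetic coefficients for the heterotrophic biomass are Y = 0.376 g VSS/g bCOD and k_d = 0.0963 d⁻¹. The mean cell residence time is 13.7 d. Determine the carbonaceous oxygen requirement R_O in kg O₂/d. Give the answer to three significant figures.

R_O ≈ 2860 kg O₂/d

The observed yield is Y_obs = Y/(1 + k_d·θ_c) = 0.376 / (1 + 0.0963 × 13.7) = 0.376 / 2.319 = 0.1621 g VSS per g bCOD removed.
ΔS = 3220 − 20.0 = 3200 mg/L, so the substrate removal rate is 1160 × 3200/1000 = 3712 kg bCOD/d.
Net sludge production P_X = 0.1621 × 3712 = 601.8 kg VSS/d.
R_O = Q·ΔS − 1.42 P_X = 3712 − 854.5 = 2857 kg O₂/d.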